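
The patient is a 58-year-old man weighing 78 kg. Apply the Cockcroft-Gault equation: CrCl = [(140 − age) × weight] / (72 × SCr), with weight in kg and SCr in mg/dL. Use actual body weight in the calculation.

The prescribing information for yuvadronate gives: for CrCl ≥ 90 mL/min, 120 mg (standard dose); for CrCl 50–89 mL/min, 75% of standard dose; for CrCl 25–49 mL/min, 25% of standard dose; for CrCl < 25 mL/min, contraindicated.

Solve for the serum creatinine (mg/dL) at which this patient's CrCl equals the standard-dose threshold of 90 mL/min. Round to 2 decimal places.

Standard dose requires CrCl ≥ 90 mL/min.
Set (140 − 58) × 78 / (72 × SCr) = 90
SCr = (140 − 58) × 78 / (72 × 90) = 0.987 mg/dL

0.99 mg/dL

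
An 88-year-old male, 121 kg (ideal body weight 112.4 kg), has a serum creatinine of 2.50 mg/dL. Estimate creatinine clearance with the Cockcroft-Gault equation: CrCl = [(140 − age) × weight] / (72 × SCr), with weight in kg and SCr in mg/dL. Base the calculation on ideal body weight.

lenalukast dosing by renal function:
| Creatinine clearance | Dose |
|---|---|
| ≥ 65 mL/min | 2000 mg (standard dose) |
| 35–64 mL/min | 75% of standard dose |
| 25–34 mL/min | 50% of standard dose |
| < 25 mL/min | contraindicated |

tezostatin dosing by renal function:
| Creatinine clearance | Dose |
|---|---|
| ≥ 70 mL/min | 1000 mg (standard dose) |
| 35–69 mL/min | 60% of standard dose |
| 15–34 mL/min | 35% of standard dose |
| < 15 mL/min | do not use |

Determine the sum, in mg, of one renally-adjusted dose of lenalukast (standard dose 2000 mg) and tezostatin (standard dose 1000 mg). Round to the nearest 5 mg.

1350 mg

CrCl = (140 − 88) × 112.4 / (72 × 2.5) = 5844.8 / 180.00 ≈ 32.5 mL/min
CrCl ≈ 32 mL/min.
lenalukast: 25–34 mL/min → 50% of 2000 mg = 1000 mg.
tezostatin: 15–34 mL/min → 35% of 1000 mg = 350 mg.
Total = 1000 + 350 = 1350 mg.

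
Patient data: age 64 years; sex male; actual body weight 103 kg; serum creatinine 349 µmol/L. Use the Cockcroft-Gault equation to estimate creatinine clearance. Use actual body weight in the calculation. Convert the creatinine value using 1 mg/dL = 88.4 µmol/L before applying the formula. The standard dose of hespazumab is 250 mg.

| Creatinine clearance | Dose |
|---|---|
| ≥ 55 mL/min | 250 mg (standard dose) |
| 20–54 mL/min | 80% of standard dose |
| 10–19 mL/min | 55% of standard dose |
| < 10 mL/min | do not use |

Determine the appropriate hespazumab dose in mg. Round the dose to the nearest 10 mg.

200 mg

SCr = 349 / 88.4 = 3.948 mg/dL
CrCl = (140 − 64) × 103 / (72 × 3.948) = 7828.0 / 284.26 ≈ 27.5 mL/min
CrCl ≈ 28 mL/min → bracket 20–54 mL/min.
80% of 250 mg = 200 mg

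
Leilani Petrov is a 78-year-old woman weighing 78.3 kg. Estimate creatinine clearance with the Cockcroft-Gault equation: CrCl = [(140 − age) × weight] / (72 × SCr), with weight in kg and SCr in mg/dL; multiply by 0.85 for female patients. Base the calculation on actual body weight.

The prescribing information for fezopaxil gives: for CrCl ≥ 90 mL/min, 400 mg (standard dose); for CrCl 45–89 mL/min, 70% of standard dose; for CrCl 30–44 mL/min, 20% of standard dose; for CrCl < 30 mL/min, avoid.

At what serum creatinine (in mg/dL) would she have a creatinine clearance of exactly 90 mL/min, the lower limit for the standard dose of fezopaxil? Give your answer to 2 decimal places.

Standard dose requires CrCl ≥ 90 mL/min.
Set (140 − 78) × 78.3 × 0.85 / (72 × SCr) = 90
SCr = (140 − 78) × 78.3 × 0.85 / (72 × 90) = 0.637 mg/dL

0.64 mg/dL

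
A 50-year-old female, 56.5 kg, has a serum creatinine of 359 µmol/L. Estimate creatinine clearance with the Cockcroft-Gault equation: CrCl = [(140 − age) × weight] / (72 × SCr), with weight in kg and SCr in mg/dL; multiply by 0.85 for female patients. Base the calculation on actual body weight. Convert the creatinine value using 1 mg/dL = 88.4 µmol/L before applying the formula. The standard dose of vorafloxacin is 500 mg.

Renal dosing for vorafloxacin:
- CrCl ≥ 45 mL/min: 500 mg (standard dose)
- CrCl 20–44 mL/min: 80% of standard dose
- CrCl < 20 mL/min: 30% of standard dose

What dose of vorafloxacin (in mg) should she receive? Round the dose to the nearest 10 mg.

150 mg

SCr = 359 / 88.4 = 4.061 mg/dL
CrCl = (140 − 50) × 56.5 / (72 × 4.061) × 0.85 = 5085.0 / 292.39 × 0.85 ≈ 14.8 mL/min
CrCl ≈ 15 mL/min → bracket < 20 mL/min.
30% of 500 mg = 150 mg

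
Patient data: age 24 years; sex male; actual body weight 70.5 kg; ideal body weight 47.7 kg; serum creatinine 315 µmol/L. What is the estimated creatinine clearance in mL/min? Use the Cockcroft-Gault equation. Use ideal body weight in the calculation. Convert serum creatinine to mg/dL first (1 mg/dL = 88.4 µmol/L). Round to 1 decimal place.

21.6 mL/min

SCr = 315 / 88.4 = 3.563 mg/dL
CrCl = (140 − 24) × 47.7 / (72 × 3.563) = 5533.2 / 256.54 ≈ 21.6 mL/min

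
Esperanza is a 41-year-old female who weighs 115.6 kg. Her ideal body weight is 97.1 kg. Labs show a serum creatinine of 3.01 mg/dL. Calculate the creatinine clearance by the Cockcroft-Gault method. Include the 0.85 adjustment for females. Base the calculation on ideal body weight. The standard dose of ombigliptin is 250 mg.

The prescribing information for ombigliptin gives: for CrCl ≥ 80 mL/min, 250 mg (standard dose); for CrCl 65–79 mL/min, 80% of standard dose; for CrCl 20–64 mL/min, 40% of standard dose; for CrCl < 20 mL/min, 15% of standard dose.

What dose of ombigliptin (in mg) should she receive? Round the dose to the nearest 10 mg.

CrCl = (140 − 41) × 97.1 / (72 × 3.01) × 0.85 = 9612.9 / 216.72 × 0.85 ≈ 37.7 mL/min
CrCl ≈ 38 mL/min → bracket 20–64 mL/min.
40% of 250 mg = 100 mg

100 mg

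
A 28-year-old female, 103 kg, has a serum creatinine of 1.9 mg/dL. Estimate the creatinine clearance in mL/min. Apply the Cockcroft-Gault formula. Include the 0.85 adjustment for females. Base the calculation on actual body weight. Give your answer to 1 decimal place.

71.7 mL/min

CrCl = (140 − 28) × 103 / (72 × 1.9) × 0.85 = 11536.0 / 136.80 × 0.85 ≈ 71.7 mL/min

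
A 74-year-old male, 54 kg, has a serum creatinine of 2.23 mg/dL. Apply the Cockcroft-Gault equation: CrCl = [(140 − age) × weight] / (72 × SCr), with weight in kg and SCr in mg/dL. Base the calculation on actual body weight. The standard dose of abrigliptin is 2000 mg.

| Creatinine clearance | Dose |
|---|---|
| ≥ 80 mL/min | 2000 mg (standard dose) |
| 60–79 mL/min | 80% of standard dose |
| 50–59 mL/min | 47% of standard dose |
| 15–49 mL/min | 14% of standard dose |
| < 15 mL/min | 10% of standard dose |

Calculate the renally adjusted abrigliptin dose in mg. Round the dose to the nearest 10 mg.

280 mg

CrCl = (140 − 74) × 54 / (72 × 2.23) = 3564.0 / 160.56 ≈ 22.2 mL/min
CrCl ≈ 22 mL/min → bracket 15–49 mL/min.
14% of 2000 mg = 280 mg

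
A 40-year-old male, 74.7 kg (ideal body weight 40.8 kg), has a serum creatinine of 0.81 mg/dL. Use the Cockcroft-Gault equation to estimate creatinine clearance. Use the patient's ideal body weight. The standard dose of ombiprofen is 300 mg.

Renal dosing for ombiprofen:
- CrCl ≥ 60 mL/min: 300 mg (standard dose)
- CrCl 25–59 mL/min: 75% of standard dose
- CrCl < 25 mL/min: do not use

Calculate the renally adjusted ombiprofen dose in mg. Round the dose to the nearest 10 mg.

CrCl = (140 − 40) × 40.8 / (72 × 0.81) = 4080.0 / 58.32 ≈ 70.0 mL/min
CrCl ≈ 70 mL/min → bracket ≥ 60 mL/min.
100% of 300 mg = 300 mg

300 mg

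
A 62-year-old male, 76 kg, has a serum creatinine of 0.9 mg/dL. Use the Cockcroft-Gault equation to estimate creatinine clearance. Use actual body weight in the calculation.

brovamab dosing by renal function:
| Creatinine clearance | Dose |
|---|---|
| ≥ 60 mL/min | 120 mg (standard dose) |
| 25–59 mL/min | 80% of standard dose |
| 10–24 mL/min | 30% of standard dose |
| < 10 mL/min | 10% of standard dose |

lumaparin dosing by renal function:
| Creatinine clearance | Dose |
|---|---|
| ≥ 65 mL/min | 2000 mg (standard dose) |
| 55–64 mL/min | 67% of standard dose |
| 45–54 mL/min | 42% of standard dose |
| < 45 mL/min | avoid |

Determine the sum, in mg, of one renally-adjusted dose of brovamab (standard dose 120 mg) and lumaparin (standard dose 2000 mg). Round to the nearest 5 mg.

2120 mg

CrCl = (140 − 62) × 76 / (72 × 0.9) = 5928.0 / 64.80 ≈ 91.5 mL/min
CrCl ≈ 91 mL/min.
brovamab: ≥ 60 mL/min → 100% of 120 mg = 120 mg.
lumaparin: ≥ 65 mL/min → 100% of 2000 mg = 2000 mg.
Total = 120 + 2000 = 2120 mg.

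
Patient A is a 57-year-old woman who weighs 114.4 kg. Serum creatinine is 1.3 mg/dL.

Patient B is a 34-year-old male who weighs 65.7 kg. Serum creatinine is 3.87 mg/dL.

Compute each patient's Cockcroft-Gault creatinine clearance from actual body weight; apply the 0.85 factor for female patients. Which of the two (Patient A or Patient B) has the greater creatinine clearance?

Patient A

Patient A: CrCl = (140 − 57) × 114.4 / (72 × 1.3) × 0.85 = 9495.2 / 93.60 × 0.85 ≈ 86.2 mL/min
Patient B: CrCl = (140 − 34) × 65.7 / (72 × 3.87) = 6964.2 / 278.64 ≈ 25.0 mL/min
86.2 vs 25.0 mL/min → Patient A is higher.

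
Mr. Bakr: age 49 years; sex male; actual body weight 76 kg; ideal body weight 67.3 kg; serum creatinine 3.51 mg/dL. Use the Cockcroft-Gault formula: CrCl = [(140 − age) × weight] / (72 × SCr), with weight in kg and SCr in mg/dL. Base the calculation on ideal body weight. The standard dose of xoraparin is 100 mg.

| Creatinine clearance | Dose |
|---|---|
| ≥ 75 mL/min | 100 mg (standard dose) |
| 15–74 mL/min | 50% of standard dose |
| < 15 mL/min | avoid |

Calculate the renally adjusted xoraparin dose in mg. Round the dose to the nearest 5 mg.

CrCl = (140 − 49) × 67.3 / (72 × 3.51) = 6124.3 / 252.72 ≈ 24.2 mL/min
CrCl ≈ 24 mL/min → bracket 15–74 mL/min.
50% of 100 mg = 50 mg

50 mg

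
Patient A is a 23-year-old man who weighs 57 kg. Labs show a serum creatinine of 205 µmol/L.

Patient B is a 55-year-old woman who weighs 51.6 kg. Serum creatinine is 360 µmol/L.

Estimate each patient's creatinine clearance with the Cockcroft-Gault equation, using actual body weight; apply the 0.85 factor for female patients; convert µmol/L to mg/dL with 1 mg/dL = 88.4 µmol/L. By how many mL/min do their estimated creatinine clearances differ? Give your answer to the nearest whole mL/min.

Patient A: SCr = 205 / 88.4 = 2.319 mg/dL
Patient A: CrCl = (140 − 23) × 57 / (72 × 2.319) = 6669.0 / 166.97 ≈ 39.9 mL/min
Patient B: SCr = 360 / 88.4 = 4.072 mg/dL
Patient B: CrCl = (140 − 55) × 51.6 / (72 × 4.072) × 0.85 = 4386.0 / 293.18 × 0.85 ≈ 12.7 mL/min
|39.9 − 12.7| = 27.2 mL/min

27 mL/min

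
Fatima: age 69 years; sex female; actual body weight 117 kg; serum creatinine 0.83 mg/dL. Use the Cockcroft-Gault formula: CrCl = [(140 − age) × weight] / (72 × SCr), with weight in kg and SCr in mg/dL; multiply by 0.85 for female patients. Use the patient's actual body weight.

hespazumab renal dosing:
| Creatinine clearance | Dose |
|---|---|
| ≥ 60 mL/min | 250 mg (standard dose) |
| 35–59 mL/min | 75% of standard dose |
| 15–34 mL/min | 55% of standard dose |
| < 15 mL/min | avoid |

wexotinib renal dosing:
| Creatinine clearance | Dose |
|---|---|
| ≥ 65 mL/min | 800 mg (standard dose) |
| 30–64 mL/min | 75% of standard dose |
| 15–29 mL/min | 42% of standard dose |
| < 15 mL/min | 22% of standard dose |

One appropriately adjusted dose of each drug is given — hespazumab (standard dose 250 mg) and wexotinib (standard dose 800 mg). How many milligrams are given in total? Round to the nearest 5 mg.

1050 mg

CrCl = (140 − 69) × 117 / (72 × 0.83) × 0.85 = 8307.0 / 59.76 × 0.85 ≈ 118.2 mL/min
CrCl ≈ 118 mL/min.
hespazumab: ≥ 60 mL/min → 100% of 250 mg = 250 mg.
wexotinib: ≥ 65 mL/min → 100% of 800 mg = 800 mg.
Total = 250 + 800 = 1050 mg.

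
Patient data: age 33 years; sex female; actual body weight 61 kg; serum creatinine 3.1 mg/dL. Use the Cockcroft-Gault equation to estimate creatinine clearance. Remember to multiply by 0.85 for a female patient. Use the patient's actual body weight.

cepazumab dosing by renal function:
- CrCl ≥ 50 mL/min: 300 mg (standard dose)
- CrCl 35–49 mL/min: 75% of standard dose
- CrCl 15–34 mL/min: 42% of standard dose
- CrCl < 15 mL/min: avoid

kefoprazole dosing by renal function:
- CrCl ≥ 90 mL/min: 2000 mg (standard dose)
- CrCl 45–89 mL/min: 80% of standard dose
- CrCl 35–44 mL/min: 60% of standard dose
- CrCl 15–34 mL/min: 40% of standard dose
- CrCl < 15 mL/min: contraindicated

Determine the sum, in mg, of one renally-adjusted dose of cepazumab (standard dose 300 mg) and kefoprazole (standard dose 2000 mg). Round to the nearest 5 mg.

CrCl = (140 − 33) × 61 / (72 × 3.1) × 0.85 = 6527.0 / 223.20 × 0.85 ≈ 24.9 mL/min
CrCl ≈ 25 mL/min.
cepazumab: 15–34 mL/min → 42% of 300 mg = 126 mg.
kefoprazole: 15–34 mL/min → 40% of 2000 mg = 800 mg.
Total = 126 + 800 = 926 mg.

925 mg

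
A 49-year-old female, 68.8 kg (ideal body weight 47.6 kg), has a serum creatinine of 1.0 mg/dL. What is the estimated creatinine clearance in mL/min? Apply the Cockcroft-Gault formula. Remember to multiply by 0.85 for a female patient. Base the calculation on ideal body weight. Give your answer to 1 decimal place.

CrCl = (140 − 49) × 47.6 / (72 × 1) × 0.85 = 4331.6 / 72.00 × 0.85 ≈ 51.1 mL/min

51.1 mL/min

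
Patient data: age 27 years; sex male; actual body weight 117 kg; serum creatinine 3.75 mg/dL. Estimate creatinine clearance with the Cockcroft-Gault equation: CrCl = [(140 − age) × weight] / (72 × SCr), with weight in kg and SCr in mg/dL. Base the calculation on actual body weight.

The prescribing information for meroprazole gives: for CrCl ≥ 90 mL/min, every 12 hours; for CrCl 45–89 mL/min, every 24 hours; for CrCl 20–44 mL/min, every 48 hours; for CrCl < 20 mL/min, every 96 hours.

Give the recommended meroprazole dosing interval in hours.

every 24 hours

CrCl = (140 − 27) × 117 / (72 × 3.75) = 13221.0 / 270.00 ≈ 49.0 mL/min
CrCl ≈ 49 mL/min → bracket 45–89 mL/min → every 24 hours.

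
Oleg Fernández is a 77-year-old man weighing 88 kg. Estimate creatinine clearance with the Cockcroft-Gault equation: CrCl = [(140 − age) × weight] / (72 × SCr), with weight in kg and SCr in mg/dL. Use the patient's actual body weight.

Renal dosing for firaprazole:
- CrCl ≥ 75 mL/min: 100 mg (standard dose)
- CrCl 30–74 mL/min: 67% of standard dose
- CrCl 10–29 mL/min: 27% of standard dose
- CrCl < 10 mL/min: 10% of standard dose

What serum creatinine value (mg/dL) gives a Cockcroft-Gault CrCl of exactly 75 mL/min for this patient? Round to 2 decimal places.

Standard dose requires CrCl ≥ 75 mL/min.
Set (140 − 77) × 88 / (72 × SCr) = 75
SCr = (140 − 77) × 88 / (72 × 75) = 1.027 mg/dL

1.03 mg/dL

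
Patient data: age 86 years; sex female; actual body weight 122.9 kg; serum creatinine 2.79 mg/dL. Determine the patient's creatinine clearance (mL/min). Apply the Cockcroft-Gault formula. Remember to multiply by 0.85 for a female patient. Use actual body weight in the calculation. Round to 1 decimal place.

28.1 mL/min

CrCl = (140 − 86) × 122.9 / (72 × 2.79) × 0.85 = 6636.6 / 200.88 × 0.85 ≈ 28.1 mL/min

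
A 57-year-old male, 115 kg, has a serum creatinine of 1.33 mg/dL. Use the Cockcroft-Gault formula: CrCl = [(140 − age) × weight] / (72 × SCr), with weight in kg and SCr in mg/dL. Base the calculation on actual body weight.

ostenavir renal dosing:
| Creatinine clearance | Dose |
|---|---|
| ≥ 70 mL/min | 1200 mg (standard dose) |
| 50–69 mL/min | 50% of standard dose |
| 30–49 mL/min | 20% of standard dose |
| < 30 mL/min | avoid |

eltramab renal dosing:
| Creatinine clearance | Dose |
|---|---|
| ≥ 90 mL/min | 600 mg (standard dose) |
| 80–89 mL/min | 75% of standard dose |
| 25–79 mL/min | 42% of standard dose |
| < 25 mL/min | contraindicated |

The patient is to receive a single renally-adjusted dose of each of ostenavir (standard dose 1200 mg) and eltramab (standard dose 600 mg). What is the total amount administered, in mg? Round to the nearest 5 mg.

1800 mg

CrCl = (140 − 57) × 115 / (72 × 1.33) = 9545.0 / 95.76 ≈ 99.7 mL/min
CrCl ≈ 100 mL/min.
ostenavir: ≥ 70 mL/min → 100% of 1200 mg = 1200 mg.
eltramab: ≥ 90 mL/min → 100% of 600 mg = 600 mg.
Total = 1200 + 600 = 1800 mg.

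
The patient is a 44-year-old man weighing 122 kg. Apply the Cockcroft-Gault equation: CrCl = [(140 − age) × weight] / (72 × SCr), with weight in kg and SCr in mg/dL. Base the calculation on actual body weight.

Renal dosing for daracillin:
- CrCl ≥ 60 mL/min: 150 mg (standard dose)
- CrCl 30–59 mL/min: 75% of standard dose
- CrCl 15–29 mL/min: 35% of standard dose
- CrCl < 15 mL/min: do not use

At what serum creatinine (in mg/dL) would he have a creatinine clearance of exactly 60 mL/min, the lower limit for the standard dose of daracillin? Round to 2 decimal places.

2.71 mg/dL

Standard dose requires CrCl ≥ 60 mL/min.
Set (140 − 44) × 122 / (72 × SCr) = 60
SCr = (140 − 44) × 122 / (72 × 60) = 2.711 mg/dL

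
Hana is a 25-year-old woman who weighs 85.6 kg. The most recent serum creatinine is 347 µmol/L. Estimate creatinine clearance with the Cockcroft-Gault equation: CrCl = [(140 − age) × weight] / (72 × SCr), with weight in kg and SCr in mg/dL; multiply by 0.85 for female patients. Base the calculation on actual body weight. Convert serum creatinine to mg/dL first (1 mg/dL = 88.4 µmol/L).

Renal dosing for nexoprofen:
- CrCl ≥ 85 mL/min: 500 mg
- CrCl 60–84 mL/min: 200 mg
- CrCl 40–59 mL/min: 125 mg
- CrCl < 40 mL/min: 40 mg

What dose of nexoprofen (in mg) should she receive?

SCr = 347 / 88.4 = 3.925 mg/dL
CrCl = (140 − 25) × 85.6 / (72 × 3.925) × 0.85 = 9844.0 / 282.60 × 0.85 ≈ 29.6 mL/min
CrCl ≈ 30 mL/min → bracket < 40 mL/min.
Dose for this bracket: 40 mg.

40 mg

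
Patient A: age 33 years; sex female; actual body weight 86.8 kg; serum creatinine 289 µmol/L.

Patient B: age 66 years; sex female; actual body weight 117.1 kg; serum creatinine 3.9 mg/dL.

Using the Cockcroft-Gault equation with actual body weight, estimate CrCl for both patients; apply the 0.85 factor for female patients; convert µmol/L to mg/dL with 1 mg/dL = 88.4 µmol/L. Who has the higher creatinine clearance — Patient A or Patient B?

Patient A: SCr = 289 / 88.4 = 3.269 mg/dL
Patient A: CrCl = (140 − 33) × 86.8 / (72 × 3.269) × 0.85 = 9287.6 / 235.37 × 0.85 ≈ 33.5 mL/min
Patient B: CrCl = (140 − 66) × 117.1 / (72 × 3.9) × 0.85 = 8665.4 / 280.80 × 0.85 ≈ 26.2 mL/min
33.5 vs 26.2 mL/min → Patient A is higher.

Patient A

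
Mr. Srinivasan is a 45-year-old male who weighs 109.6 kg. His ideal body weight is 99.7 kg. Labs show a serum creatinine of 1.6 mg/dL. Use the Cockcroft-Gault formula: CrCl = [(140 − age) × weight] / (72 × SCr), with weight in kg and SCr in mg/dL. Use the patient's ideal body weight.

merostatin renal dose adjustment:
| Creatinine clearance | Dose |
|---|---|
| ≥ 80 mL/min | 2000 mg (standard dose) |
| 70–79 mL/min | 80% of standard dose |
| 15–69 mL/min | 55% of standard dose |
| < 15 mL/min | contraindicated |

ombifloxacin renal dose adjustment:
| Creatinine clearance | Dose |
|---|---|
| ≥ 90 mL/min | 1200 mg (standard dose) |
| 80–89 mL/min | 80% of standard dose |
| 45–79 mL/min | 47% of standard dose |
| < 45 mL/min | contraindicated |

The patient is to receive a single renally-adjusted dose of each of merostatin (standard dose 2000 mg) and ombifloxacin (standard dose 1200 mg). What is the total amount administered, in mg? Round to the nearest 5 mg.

2960 mg

CrCl = (140 − 45) × 99.7 / (72 × 1.6) = 9471.5 / 115.20 ≈ 82.2 mL/min
CrCl ≈ 82 mL/min.
merostatin: ≥ 80 mL/min → 100% of 2000 mg = 2000 mg.
ombifloxacin: 80–89 mL/min → 80% of 1200 mg = 960 mg.
Total = 2000 + 960 = 2960 mg.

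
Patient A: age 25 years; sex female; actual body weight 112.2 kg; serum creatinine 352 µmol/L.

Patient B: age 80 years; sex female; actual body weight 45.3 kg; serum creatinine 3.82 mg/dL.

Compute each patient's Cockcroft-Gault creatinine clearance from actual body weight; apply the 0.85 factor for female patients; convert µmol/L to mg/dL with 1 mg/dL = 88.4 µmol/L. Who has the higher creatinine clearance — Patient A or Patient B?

Patient A: SCr = 352 / 88.4 = 3.982 mg/dL
Patient A: CrCl = (140 − 25) × 112.2 / (72 × 3.982) × 0.85 = 12903.0 / 286.70 × 0.85 ≈ 38.3 mL/min
Patient B: CrCl = (140 − 80) × 45.3 / (72 × 3.82) × 0.85 = 2718.0 / 275.04 × 0.85 ≈ 8.4 mL/min
38.3 vs 8.4 mL/min → Patient A is higher.

Patient A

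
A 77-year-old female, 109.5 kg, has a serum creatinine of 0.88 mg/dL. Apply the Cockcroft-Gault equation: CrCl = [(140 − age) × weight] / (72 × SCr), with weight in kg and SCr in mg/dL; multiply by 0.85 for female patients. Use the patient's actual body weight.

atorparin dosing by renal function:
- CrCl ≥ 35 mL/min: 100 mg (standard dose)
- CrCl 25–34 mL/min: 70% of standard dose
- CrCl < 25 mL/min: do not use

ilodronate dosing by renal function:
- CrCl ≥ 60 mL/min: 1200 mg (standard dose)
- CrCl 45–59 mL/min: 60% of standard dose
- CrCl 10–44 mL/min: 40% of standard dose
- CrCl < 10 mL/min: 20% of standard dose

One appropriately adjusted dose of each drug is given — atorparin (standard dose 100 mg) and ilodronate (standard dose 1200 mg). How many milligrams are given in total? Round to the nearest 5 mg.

CrCl = (140 − 77) × 109.5 / (72 × 0.88) × 0.85 = 6898.5 / 63.36 × 0.85 ≈ 92.5 mL/min
CrCl ≈ 93 mL/min.
atorparin: ≥ 35 mL/min → 100% of 100 mg = 100 mg.
ilodronate: ≥ 60 mL/min → 100% of 1200 mg = 1200 mg.
Total = 100 + 1200 = 1300 mg.

1300 mg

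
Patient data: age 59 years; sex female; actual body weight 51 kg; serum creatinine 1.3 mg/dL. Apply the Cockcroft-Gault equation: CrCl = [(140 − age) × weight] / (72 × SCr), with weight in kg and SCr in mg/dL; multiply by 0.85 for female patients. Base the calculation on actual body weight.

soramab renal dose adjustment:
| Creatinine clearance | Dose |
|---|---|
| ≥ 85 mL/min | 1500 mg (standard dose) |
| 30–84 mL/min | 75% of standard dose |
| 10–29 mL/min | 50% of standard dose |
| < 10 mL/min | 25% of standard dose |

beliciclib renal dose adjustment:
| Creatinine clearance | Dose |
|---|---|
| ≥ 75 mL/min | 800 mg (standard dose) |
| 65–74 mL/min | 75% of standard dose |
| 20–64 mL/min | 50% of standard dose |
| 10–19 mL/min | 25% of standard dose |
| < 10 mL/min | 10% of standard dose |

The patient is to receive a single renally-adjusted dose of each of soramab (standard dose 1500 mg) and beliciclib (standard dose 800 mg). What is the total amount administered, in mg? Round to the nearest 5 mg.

CrCl = (140 − 59) × 51 / (72 × 1.3) × 0.85 = 4131.0 / 93.60 × 0.85 ≈ 37.5 mL/min
CrCl ≈ 38 mL/min.
soramab: 30–84 mL/min → 75% of 1500 mg = 1125 mg.
beliciclib: 20–64 mL/min → 50% of 800 mg = 400 mg.
Total = 1125 + 400 = 1525 mg.

1525 mg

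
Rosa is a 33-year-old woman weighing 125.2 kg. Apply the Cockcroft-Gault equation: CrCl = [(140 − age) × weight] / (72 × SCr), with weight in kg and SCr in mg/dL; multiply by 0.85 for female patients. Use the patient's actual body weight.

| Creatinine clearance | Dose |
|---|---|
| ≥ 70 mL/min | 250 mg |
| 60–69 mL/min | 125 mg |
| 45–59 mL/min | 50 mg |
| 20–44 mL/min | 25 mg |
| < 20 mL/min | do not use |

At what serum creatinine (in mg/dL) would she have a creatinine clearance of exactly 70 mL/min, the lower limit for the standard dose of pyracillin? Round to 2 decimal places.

2.26 mg/dL

Standard dose requires CrCl ≥ 70 mL/min.
Set (140 − 33) × 125.2 × 0.85 / (72 × SCr) = 70
SCr = (140 − 33) × 125.2 × 0.85 / (72 × 70) = 2.259 mg/dL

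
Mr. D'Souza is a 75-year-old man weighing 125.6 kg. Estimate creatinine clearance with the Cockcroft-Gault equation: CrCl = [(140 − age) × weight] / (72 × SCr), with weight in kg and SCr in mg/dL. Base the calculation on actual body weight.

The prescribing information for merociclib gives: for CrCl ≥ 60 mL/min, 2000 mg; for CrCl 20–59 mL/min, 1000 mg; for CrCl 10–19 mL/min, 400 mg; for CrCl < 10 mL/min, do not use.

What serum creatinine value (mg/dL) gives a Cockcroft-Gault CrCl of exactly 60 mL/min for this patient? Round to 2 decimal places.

Standard dose requires CrCl ≥ 60 mL/min.
Set (140 − 75) × 125.6 / (72 × SCr) = 60
SCr = (140 − 75) × 125.6 / (72 × 60) = 1.890 mg/dL

1.89 mg/dL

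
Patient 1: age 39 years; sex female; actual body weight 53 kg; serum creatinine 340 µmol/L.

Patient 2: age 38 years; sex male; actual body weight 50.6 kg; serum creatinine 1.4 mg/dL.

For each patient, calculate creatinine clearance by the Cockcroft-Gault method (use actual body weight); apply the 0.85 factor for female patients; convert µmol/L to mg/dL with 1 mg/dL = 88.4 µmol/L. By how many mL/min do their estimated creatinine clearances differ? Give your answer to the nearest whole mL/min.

35 mL/min

Patient 1: SCr = 340 / 88.4 = 3.846 mg/dL
Patient 1: CrCl = (140 − 39) × 53 / (72 × 3.846) × 0.85 = 5353.0 / 276.91 × 0.85 ≈ 16.4 mL/min
Patient 2: CrCl = (140 − 38) × 50.6 / (72 × 1.4) = 5161.2 / 100.80 ≈ 51.2 mL/min
|16.4 − 51.2| = 34.8 mL/min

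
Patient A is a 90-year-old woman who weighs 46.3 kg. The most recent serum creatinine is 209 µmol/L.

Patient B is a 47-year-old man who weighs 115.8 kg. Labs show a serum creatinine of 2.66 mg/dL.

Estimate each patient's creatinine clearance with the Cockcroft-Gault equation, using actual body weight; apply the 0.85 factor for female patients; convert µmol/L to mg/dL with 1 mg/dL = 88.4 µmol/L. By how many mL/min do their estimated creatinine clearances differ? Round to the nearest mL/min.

45 mL/min

Patient A: SCr = 209 / 88.4 = 2.364 mg/dL
Patient A: CrCl = (140 − 90) × 46.3 / (72 × 2.364) × 0.85 = 2315.0 / 170.21 × 0.85 ≈ 11.6 mL/min
Patient B: CrCl = (140 − 47) × 115.8 / (72 × 2.66) = 10769.4 / 191.52 ≈ 56.2 mL/min
|11.6 − 56.2| = 44.6 mL/min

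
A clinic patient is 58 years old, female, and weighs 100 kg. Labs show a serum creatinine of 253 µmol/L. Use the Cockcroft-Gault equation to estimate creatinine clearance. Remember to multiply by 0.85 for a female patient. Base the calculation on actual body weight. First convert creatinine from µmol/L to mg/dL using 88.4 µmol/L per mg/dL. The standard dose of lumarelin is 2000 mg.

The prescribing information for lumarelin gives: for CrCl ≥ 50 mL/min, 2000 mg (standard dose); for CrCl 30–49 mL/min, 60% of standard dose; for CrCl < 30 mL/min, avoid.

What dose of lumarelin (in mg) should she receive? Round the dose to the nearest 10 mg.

SCr = 253 / 88.4 = 2.862 mg/dL
CrCl = (140 − 58) × 100 / (72 × 2.862) × 0.85 = 8200.0 / 206.06 × 0.85 ≈ 33.8 mL/min
CrCl ≈ 34 mL/min → bracket 30–49 mL/min.
60% of 2000 mg = 1200 mg

1200 mg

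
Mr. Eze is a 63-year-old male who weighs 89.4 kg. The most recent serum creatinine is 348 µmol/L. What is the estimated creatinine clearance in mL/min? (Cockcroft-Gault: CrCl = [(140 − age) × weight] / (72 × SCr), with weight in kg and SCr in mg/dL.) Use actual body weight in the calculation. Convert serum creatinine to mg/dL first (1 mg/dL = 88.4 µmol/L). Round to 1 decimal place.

24.3 mL/min

SCr = 348 / 88.4 = 3.937 mg/dL
CrCl = (140 − 63) × 89.4 / (72 × 3.937) = 6883.8 / 283.46 ≈ 24.3 mL/min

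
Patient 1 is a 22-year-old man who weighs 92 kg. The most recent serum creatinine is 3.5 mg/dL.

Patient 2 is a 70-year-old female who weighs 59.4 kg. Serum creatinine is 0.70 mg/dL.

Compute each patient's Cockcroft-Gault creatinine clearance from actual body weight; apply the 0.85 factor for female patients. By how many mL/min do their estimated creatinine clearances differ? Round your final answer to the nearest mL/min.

27 mL/min

Patient 1: CrCl = (140 − 22) × 92 / (72 × 3.5) = 10856.0 / 252.00 ≈ 43.1 mL/min
Patient 2: CrCl = (140 − 70) × 59.4 / (72 × 0.7) × 0.85 = 4158.0 / 50.40 × 0.85 ≈ 70.1 mL/min
|43.1 − 70.1| = 27.0 mL/min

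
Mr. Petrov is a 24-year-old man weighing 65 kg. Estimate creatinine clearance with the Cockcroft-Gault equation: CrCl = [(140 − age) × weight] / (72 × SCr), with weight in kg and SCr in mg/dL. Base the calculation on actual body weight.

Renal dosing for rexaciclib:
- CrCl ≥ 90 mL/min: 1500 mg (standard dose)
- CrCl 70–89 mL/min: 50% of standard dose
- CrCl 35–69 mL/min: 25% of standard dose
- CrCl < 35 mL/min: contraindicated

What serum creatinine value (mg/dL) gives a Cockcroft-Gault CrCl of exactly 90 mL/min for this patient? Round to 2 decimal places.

Standard dose requires CrCl ≥ 90 mL/min.
Set (140 − 24) × 65 / (72 × SCr) = 90
SCr = (140 − 24) × 65 / (72 × 90) = 1.164 mg/dL

1.16 mg/dL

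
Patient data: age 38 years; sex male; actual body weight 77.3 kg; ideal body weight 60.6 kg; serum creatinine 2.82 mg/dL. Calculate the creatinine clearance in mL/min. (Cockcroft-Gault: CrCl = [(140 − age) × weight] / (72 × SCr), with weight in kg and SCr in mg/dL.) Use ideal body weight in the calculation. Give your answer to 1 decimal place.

30.4 mL/min

CrCl = (140 − 38) × 60.6 / (72 × 2.82) = 6181.2 / 203.04 ≈ 30.4 mL/min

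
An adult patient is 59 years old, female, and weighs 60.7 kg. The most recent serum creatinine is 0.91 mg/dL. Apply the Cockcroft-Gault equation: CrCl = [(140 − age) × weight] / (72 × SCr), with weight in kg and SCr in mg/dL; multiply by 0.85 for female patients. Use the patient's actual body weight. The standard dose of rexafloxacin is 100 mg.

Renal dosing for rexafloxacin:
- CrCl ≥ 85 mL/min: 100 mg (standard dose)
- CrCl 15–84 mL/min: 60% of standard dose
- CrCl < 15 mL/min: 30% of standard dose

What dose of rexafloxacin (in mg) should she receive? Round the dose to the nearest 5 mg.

CrCl = (140 − 59) × 60.7 / (72 × 0.91) × 0.85 = 4916.7 / 65.52 × 0.85 ≈ 63.8 mL/min
CrCl ≈ 64 mL/min → bracket 15–84 mL/min.
60% of 100 mg = 60 mg

60 mg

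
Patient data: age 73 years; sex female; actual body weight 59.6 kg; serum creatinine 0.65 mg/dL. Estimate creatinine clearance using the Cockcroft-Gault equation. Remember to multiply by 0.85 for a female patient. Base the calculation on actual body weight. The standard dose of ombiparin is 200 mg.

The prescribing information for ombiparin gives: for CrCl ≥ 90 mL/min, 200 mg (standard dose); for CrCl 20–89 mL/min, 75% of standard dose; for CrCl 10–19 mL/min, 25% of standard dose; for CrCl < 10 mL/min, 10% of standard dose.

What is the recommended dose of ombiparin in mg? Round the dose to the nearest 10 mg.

150 mg

CrCl = (140 − 73) × 59.6 / (72 × 0.65) × 0.85 = 3993.2 / 46.80 × 0.85 ≈ 72.5 mL/min
CrCl ≈ 73 mL/min → bracket 20–89 mL/min.
75% of 200 mg = 150 mg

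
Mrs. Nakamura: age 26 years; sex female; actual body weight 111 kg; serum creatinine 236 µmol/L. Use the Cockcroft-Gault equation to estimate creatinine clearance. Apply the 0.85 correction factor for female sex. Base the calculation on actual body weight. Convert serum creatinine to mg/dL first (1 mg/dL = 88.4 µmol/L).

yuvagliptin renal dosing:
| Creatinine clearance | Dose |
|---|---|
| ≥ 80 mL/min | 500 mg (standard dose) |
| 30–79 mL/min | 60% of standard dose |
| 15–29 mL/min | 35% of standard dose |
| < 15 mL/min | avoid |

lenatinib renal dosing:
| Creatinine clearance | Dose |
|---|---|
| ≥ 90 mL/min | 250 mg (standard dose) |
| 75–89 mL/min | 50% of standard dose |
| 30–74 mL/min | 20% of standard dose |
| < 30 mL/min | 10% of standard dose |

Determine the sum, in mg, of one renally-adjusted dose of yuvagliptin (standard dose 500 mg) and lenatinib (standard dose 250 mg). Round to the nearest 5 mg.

SCr = 236 / 88.4 = 2.67 mg/dL
CrCl = (140 − 26) × 111 / (72 × 2.67) × 0.85 = 12654.0 / 192.24 × 0.85 ≈ 56.0 mL/min
CrCl ≈ 56 mL/min.
yuvagliptin: 30–79 mL/min → 60% of 500 mg = 300 mg.
lenatinib: 30–74 mL/min → 20% of 250 mg = 50 mg.
Total = 300 + 50 = 350 mg.

350 mg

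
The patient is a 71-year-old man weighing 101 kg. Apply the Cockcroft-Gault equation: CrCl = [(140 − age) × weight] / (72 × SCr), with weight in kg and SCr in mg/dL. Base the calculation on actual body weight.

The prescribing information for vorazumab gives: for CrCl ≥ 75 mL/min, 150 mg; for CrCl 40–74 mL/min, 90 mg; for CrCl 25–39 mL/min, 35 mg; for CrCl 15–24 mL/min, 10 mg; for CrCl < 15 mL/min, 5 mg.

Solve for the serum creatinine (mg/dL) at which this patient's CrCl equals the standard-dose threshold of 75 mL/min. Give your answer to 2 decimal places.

Standard dose requires CrCl ≥ 75 mL/min.
Set (140 − 71) × 101 / (72 × SCr) = 75
SCr = (140 − 71) × 101 / (72 × 75) = 1.291 mg/dL

1.29 mg/dL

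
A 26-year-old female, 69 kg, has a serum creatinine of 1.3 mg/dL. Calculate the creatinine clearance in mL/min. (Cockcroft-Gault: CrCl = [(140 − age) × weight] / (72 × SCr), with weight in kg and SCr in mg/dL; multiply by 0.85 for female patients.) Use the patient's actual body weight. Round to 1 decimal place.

71.4 mL/min

CrCl = (140 − 26) × 69 / (72 × 1.3) × 0.85 = 7866.0 / 93.60 × 0.85 ≈ 71.4 mL/min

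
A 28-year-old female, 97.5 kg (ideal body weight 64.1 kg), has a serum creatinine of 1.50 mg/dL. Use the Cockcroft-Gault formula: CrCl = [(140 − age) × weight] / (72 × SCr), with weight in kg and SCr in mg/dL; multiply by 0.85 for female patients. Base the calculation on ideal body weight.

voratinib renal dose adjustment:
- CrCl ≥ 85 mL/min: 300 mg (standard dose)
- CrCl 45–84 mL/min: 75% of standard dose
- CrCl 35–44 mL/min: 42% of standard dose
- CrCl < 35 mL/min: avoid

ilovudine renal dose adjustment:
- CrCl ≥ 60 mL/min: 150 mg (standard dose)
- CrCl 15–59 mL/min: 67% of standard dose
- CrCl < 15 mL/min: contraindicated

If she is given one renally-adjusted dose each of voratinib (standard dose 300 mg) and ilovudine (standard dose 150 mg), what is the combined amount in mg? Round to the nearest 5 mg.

CrCl = (140 − 28) × 64.1 / (72 × 1.5) × 0.85 = 7179.2 / 108.00 × 0.85 ≈ 56.5 mL/min
CrCl ≈ 57 mL/min.
voratinib: 45–84 mL/min → 75% of 300 mg = 225 mg.
ilovudine: 15–59 mL/min → 67% of 150 mg = 100.5 mg.
Total = 225 + 100.5 = 325.5 mg.

325 mg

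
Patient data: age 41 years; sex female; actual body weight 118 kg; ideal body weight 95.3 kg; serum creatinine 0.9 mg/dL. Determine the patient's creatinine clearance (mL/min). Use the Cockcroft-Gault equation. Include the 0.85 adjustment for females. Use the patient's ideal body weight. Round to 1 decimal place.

CrCl = (140 − 41) × 95.3 / (72 × 0.9) × 0.85 = 9434.7 / 64.80 × 0.85 ≈ 123.8 mL/min

123.8 mL/min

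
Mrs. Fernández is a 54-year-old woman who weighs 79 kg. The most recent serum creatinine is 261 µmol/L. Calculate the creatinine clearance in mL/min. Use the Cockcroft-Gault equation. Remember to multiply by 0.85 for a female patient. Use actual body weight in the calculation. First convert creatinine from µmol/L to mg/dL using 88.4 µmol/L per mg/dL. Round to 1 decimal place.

27.2 mL/min

SCr = 261 / 88.4 = 2.952 mg/dL
CrCl = (140 − 54) × 79 / (72 × 2.952) × 0.85 = 6794.0 / 212.54 × 0.85 ≈ 27.2 mL/min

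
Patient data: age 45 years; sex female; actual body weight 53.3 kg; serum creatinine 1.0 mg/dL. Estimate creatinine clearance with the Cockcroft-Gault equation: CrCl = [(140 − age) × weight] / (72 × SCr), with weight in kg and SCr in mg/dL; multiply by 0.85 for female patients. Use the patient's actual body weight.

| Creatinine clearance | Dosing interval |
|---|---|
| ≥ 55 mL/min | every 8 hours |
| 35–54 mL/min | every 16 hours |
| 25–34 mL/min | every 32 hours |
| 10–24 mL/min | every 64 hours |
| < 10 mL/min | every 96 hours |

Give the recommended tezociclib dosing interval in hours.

every 8 hours

CrCl = (140 − 45) × 53.3 / (72 × 1) × 0.85 = 5063.5 / 72.00 × 0.85 ≈ 59.8 mL/min
CrCl ≈ 60 mL/min → bracket ≥ 55 mL/min → every 8 hours.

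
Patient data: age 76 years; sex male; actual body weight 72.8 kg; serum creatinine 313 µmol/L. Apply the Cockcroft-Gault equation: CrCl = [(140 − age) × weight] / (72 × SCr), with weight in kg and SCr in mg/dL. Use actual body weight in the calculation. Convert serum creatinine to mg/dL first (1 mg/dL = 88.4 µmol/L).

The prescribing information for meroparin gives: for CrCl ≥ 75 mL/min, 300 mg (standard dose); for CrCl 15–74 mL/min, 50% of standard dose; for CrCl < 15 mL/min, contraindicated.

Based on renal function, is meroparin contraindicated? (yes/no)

SCr = 313 / 88.4 = 3.541 mg/dL
CrCl = (140 − 76) × 72.8 / (72 × 3.541) = 4659.2 / 254.95 ≈ 18.3 mL/min
CrCl ≈ 18 mL/min, which is ≥ 15 mL/min.

no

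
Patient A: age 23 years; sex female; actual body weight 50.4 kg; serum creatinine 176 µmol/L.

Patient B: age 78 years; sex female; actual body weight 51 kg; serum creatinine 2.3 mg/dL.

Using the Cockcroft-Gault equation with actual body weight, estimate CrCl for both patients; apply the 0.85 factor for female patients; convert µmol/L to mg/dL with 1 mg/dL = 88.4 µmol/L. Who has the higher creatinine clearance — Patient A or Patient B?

Patient A

Patient A: SCr = 176 / 88.4 = 1.991 mg/dL
Patient A: CrCl = (140 − 23) × 50.4 / (72 × 1.991) × 0.85 = 5896.8 / 143.35 × 0.85 ≈ 35.0 mL/min
Patient B: CrCl = (140 − 78) × 51 / (72 × 2.3) × 0.85 = 3162.0 / 165.60 × 0.85 ≈ 16.2 mL/min
35.0 vs 16.2 mL/min → Patient A is higher.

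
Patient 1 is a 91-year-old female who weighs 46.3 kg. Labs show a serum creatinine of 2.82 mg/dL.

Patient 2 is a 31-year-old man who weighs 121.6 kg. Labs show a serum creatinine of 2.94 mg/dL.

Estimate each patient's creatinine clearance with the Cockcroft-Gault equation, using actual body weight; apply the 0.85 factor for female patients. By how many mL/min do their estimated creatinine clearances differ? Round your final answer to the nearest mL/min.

Patient 1: CrCl = (140 − 91) × 46.3 / (72 × 2.82) × 0.85 = 2268.7 / 203.04 × 0.85 ≈ 9.5 mL/min
Patient 2: CrCl = (140 − 31) × 121.6 / (72 × 2.94) = 13254.4 / 211.68 ≈ 62.6 mL/min
|9.5 − 62.6| = 53.1 mL/min

53 mL/min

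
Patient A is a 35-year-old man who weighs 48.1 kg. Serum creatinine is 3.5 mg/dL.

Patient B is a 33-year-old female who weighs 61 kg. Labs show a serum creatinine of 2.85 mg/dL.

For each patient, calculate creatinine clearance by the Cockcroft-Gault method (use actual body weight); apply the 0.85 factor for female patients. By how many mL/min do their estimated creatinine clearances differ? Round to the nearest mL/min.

Patient A: CrCl = (140 − 35) × 48.1 / (72 × 3.5) = 5050.5 / 252.00 ≈ 20.0 mL/min
Patient B: CrCl = (140 − 33) × 61 / (72 × 2.85) × 0.85 = 6527.0 / 205.20 × 0.85 ≈ 27.0 mL/min
|20.0 − 27.0| = 7.0 mL/min

7 mL/min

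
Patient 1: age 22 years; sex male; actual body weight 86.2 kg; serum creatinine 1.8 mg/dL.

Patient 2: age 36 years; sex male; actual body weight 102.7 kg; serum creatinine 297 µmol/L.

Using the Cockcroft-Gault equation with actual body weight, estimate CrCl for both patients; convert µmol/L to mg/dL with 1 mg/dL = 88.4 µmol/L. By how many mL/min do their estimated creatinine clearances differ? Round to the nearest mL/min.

34 mL/min

Patient 1: CrCl = (140 − 22) × 86.2 / (72 × 1.8) = 10171.6 / 129.60 ≈ 78.5 mL/min
Patient 2: SCr = 297 / 88.4 = 3.36 mg/dL
Patient 2: CrCl = (140 − 36) × 102.7 / (72 × 3.36) = 10680.8 / 241.92 ≈ 44.2 mL/min
|78.5 − 44.2| = 34.3 mL/min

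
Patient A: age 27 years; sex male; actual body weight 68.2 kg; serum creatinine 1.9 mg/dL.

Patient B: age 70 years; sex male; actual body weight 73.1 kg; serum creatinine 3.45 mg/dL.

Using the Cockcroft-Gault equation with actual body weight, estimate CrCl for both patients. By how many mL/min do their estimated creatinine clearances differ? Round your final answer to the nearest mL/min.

Patient A: CrCl = (140 − 27) × 68.2 / (72 × 1.9) = 7706.6 / 136.80 ≈ 56.3 mL/min
Patient B: CrCl = (140 − 70) × 73.1 / (72 × 3.45) = 5117.0 / 248.40 ≈ 20.6 mL/min
|56.3 − 20.6| = 35.7 mL/min

36 mL/min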